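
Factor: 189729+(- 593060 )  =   - 403331^1 = - 403331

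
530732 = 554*958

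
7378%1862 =1792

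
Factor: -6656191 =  - 1091^1* 6101^1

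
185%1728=185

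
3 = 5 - 2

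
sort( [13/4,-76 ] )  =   [ - 76,13/4] 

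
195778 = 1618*121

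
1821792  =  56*32532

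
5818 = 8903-3085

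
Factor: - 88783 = -47^1 * 1889^1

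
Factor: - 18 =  - 2^1*3^2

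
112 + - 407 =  - 295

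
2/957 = 2/957=0.00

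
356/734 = 178/367= 0.49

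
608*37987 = 23096096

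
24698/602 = 41 + 8/301 =41.03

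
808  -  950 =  - 142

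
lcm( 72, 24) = 72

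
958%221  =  74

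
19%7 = 5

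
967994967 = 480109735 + 487885232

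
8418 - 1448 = 6970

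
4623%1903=817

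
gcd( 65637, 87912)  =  297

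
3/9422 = 3/9422 = 0.00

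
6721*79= 530959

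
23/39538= 23/39538 = 0.00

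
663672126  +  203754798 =867426924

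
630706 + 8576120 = 9206826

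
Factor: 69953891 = 7^1*9993413^1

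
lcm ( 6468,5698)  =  239316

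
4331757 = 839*5163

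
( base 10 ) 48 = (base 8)60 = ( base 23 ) 22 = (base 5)143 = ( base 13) 39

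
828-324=504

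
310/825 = 62/165 = 0.38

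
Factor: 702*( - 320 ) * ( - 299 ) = 2^7*3^3*5^1 * 13^2*23^1  =  67167360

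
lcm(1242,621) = 1242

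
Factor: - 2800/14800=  - 7^1* 37^(-1) = - 7/37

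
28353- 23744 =4609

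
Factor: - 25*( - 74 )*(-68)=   -2^3 *5^2 * 17^1*37^1 = - 125800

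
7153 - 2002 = 5151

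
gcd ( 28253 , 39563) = 1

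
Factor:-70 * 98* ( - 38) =2^3*5^1 * 7^3*19^1 = 260680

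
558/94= 279/47 = 5.94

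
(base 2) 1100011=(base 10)99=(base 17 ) 5E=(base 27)3i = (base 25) 3O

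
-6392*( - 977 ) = 6244984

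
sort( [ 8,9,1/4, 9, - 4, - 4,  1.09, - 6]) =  [ - 6,- 4,  -  4,  1/4 , 1.09,8,9,9]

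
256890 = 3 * 85630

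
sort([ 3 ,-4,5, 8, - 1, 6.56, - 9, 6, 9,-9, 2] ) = [ - 9,-9 ,  -  4,-1,2,3,5,6,6.56, 8, 9 ] 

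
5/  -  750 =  - 1 + 149/150 = -0.01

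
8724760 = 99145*88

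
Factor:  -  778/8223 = -2^1*3^( - 1)*389^1*2741^( - 1)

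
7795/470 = 16 + 55/94 = 16.59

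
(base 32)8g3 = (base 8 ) 21003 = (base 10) 8707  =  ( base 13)3C6A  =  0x2203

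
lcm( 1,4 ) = 4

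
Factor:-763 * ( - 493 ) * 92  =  34606628 = 2^2*7^1*17^1*23^1*29^1*109^1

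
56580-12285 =44295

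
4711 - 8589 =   -  3878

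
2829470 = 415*6818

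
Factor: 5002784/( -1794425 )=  - 2^5*5^ ( - 2)*127^1*1231^1*71777^( - 1)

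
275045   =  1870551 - 1595506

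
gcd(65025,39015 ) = 13005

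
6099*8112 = 49475088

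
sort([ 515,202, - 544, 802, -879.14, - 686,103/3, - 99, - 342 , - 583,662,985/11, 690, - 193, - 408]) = [ - 879.14,  -  686, - 583,  -  544,-408, - 342, - 193,-99,103/3, 985/11,  202,515, 662,690, 802 ]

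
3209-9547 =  - 6338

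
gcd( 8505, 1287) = 9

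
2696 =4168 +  - 1472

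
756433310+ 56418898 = 812852208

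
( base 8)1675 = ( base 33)T0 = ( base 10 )957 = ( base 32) TT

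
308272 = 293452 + 14820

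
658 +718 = 1376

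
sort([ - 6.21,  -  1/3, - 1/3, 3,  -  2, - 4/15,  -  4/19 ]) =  [ - 6.21,-2, - 1/3,- 1/3, - 4/15, - 4/19,  3]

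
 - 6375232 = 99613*(  -  64) 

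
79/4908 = 79/4908=0.02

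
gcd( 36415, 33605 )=5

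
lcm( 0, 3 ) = 0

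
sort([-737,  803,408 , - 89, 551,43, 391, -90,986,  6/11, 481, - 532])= [-737, -532,-90 ,-89, 6/11,43,391,408,  481,551, 803, 986] 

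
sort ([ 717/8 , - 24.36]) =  [ - 24.36, 717/8 ]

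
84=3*28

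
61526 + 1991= 63517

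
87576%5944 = 4360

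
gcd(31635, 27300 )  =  15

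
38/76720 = 19/38360 =0.00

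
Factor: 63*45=3^4*5^1 * 7^1 = 2835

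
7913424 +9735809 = 17649233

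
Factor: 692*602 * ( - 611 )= -254532824= -2^3*7^1*13^1*43^1*47^1*173^1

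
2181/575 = 3+ 456/575 = 3.79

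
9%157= 9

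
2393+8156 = 10549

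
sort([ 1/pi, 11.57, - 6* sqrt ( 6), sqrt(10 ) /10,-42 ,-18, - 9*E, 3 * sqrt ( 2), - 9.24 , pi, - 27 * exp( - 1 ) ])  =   [ - 42, - 9* E, -18, - 6 * sqrt(6 ) , - 27*  exp( - 1), - 9.24, sqrt(10)/10,  1/pi, pi, 3*sqrt(2), 11.57] 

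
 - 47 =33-80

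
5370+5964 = 11334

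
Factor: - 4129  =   - 4129^1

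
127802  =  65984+61818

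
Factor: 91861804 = 2^2 * 31^1*211^1*3511^1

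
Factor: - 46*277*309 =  - 2^1*3^1*23^1*103^1*277^1 = - 3937278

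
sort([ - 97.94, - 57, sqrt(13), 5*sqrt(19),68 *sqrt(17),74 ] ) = [ - 97.94 , - 57 , sqrt( 13), 5*sqrt( 19),74,  68*sqrt (17) ] 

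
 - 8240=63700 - 71940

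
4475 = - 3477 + 7952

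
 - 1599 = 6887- 8486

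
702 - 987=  - 285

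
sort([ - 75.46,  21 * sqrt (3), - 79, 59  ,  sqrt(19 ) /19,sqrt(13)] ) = [ - 79, - 75.46, sqrt(19 )/19,sqrt( 13 ),21 * sqrt(3 ) , 59] 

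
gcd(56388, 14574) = 6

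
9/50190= 3/16730 = 0.00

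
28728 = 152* 189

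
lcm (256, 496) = 7936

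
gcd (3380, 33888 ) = 4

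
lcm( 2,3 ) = 6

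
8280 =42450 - 34170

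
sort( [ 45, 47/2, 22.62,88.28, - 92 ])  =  [-92,22.62, 47/2,45,88.28]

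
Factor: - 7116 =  - 2^2*3^1*593^1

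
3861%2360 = 1501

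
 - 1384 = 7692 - 9076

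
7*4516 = 31612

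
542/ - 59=-542/59 = - 9.19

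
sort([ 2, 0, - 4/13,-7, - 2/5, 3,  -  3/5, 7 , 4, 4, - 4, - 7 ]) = [ - 7, - 7,-4, - 3/5, - 2/5, - 4/13 , 0, 2, 3, 4,  4,7]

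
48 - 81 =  - 33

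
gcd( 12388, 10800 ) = 4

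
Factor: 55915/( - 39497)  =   - 5^1*53^1 * 127^(-1)*211^1*311^( - 1 ) 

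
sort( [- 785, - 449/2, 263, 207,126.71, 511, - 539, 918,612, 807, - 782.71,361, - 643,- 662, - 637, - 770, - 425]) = [ - 785, - 782.71, - 770,  -  662,-643, - 637, - 539, - 425,-449/2, 126.71,207, 263, 361,511, 612, 807,918]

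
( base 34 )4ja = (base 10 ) 5280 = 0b1010010100000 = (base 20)D40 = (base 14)1cd2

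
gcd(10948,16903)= 1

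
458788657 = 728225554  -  269436897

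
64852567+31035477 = 95888044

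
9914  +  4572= 14486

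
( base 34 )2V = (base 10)99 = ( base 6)243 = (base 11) 90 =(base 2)1100011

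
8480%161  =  108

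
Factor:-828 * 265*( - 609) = 2^2*3^3*5^1 * 7^1*23^1*29^1*53^1  =  133626780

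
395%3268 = 395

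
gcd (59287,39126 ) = 1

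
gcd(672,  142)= 2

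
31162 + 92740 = 123902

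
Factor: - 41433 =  - 3^1*7^1*1973^1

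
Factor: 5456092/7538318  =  2^1*29^( - 1 )*113^1*12071^1*129971^(  -  1) = 2728046/3769159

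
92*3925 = 361100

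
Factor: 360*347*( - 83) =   -  2^3*3^2*5^1*83^1 *347^1 = -  10368360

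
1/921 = 1/921 = 0.00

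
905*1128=1020840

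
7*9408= 65856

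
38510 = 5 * 7702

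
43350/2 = 21675 = 21675.00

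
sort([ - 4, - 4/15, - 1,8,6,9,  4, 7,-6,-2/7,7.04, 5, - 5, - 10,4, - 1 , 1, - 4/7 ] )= [ - 10, -6, - 5, - 4,-1, - 1, - 4/7, - 2/7, - 4/15,1,4,4,5,6 , 7, 7.04,8,9 ]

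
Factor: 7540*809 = 6099860 = 2^2*5^1*13^1*29^1*809^1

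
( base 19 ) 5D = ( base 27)40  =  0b1101100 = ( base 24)4c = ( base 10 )108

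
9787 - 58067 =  - 48280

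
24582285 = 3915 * 6279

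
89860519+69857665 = 159718184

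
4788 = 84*57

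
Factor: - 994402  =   - 2^1*421^1*1181^1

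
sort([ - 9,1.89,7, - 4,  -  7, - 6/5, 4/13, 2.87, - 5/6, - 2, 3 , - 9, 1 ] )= [-9,- 9, - 7, - 4, - 2 , - 6/5, - 5/6, 4/13,1 , 1.89,  2.87, 3, 7 ]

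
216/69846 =36/11641=0.00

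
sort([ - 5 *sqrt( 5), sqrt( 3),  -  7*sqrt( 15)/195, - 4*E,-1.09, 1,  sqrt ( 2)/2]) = [ - 5*sqrt( 5), - 4*E, - 1.09, - 7*sqrt ( 15)/195, sqrt( 2 ) /2, 1, sqrt ( 3)]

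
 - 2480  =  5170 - 7650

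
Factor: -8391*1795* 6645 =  - 100085960025 = - 3^2*5^2*359^1 * 443^1*2797^1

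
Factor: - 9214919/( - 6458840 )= 2^( - 3)*5^( - 1)*7^1*161471^( - 1)*1316417^1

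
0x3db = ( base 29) 151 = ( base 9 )1316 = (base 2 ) 1111011011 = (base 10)987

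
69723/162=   7747/18 = 430.39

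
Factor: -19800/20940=-2^1*3^1*5^1 * 11^1*349^(-1 ) = - 330/349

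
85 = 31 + 54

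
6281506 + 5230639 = 11512145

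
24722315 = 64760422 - 40038107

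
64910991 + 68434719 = 133345710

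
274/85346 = 137/42673=0.00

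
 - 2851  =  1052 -3903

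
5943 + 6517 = 12460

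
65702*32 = 2102464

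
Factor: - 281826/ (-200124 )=2^ ( - 1)*109^(-1)*307^1 =307/218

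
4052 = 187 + 3865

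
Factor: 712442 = 2^1*31^1*11491^1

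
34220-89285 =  - 55065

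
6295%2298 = 1699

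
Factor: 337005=3^2 * 5^1* 7489^1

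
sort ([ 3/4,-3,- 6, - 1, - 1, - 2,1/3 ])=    [ - 6, - 3,  -  2, - 1, - 1, 1/3, 3/4]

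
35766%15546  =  4674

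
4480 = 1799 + 2681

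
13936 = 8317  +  5619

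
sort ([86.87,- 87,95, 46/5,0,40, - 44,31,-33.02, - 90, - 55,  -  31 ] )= [-90, -87,-55,  -  44,  -  33.02, -31,0, 46/5 , 31,40,  86.87,95]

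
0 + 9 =9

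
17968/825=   17968/825=   21.78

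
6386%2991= 404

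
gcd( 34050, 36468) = 6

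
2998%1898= 1100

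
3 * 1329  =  3987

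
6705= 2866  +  3839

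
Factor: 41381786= 2^1*3637^1*5689^1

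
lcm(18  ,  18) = 18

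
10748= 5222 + 5526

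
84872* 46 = 3904112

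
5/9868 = 5/9868=0.00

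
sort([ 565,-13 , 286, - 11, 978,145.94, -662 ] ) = [-662,-13, - 11,145.94, 286,  565,978] 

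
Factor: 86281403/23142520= 2^( - 3 )*5^( - 1 ) * 13^1*53^1 *97^1*1291^1*578563^(-1)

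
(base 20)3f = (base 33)29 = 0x4B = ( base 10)75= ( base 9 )83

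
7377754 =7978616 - 600862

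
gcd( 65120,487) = 1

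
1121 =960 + 161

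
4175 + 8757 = 12932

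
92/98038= 46/49019  =  0.00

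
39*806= 31434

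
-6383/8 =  - 798 + 1/8  =  -797.88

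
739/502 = 739/502 = 1.47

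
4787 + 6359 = 11146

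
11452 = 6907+4545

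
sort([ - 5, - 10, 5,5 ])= [ - 10,-5,  5,5] 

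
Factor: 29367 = 3^2*13^1*251^1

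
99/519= 33/173 = 0.19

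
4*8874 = 35496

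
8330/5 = 1666 = 1666.00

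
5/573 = 5/573 = 0.01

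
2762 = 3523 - 761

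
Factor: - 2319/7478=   -  2^( - 1)*3^1*773^1*3739^( - 1) 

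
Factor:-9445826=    - 2^1*13^1*41^1*8861^1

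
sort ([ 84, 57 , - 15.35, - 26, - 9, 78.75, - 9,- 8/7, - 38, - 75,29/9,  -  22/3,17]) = [- 75, - 38,-26, - 15.35, - 9,-9, - 22/3, - 8/7,  29/9,17,57,78.75, 84] 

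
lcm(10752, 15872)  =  333312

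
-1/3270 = - 1 + 3269/3270=-0.00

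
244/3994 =122/1997  =  0.06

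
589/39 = 15 + 4/39 = 15.10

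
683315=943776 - 260461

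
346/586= 173/293= 0.59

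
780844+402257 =1183101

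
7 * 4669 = 32683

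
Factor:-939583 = -61^1*73^1*211^1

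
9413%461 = 193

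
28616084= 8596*3329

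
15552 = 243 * 64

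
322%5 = 2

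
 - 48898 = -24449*2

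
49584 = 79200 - 29616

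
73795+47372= 121167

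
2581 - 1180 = 1401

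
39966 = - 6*( - 6661 )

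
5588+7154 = 12742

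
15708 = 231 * 68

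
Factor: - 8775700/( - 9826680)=2^ ( - 1 )*3^(- 1)*5^1*17^ ( - 1 )*127^1*691^1* 4817^ ( - 1) =438785/491334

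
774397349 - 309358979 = 465038370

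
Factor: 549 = 3^2*61^1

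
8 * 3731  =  29848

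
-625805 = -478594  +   - 147211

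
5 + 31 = 36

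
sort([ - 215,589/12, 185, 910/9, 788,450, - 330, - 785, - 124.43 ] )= [ - 785, - 330, - 215, - 124.43,589/12, 910/9,185,450,  788] 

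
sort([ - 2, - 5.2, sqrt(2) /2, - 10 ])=[-10 ,  -  5.2, - 2,sqrt( 2 ) /2 ] 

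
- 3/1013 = - 3/1013 = - 0.00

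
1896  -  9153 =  - 7257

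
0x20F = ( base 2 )1000001111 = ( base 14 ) 299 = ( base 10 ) 527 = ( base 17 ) 1e0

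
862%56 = 22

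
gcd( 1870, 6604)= 2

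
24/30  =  4/5 = 0.80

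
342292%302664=39628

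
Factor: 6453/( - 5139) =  - 717/571 = - 3^1 * 239^1*571^( - 1)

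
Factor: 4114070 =2^1*5^1*19^1*59^1*367^1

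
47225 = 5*9445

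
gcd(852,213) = 213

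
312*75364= 23513568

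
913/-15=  - 913/15 = - 60.87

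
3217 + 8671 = 11888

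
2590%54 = 52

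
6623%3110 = 403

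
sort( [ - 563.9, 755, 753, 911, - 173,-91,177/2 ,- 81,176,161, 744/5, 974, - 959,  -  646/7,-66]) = [ - 959,-563.9,- 173 ,-646/7, - 91, - 81, - 66,177/2,744/5, 161, 176,753,755,  911, 974 ]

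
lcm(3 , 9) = 9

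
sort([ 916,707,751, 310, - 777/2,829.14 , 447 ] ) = [ - 777/2 , 310,447,707,751,  829.14,916] 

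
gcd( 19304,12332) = 4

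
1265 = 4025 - 2760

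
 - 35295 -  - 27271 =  - 8024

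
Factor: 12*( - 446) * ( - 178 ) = 952656 = 2^4* 3^1*89^1 * 223^1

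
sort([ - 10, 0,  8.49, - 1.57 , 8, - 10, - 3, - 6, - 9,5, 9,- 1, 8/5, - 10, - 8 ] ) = [ - 10, - 10, - 10, - 9, - 8, - 6, - 3,-1.57,-1 , 0,8/5, 5,8, 8.49, 9]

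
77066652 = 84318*914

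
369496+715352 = 1084848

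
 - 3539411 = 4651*( - 761)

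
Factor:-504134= - 2^1  *443^1*569^1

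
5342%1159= 706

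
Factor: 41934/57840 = 29/40  =  2^( - 3)*5^(-1 )*29^1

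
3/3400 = 3/3400= 0.00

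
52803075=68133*775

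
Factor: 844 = 2^2*211^1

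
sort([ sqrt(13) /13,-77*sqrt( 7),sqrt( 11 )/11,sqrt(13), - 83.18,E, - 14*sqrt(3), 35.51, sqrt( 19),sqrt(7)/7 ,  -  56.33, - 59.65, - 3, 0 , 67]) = [ - 77*sqrt(7), - 83.18, - 59.65, - 56.33,-14*sqrt(3), - 3, 0,sqrt(13)/13,sqrt( 11 ) /11, sqrt( 7 )/7,E, sqrt( 13 ), sqrt(19),35.51, 67]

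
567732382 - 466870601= 100861781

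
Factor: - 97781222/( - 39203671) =2^1 * 7^1*11^1 * 13^ ( - 1 )*59^( - 1) * 79^( - 1 )*647^(-1)*634943^1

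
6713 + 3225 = 9938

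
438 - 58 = 380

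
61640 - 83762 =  - 22122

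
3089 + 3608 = 6697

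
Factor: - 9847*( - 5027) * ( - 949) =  - 11^1*13^1*43^1*73^1*229^1* 457^1=- 46976324681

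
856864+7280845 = 8137709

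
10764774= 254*42381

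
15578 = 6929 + 8649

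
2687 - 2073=614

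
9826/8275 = 9826/8275 = 1.19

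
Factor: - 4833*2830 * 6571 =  - 89874129690 = - 2^1*3^3*5^1*179^1*283^1*6571^1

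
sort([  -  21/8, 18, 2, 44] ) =[ - 21/8,2,18,44 ]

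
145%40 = 25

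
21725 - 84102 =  - 62377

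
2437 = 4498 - 2061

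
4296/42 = 716/7 = 102.29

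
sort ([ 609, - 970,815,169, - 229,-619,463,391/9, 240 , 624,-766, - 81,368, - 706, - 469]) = [  -  970, - 766,- 706, - 619, - 469, - 229, - 81, 391/9, 169,240,368,463,609,624,815 ] 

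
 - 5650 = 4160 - 9810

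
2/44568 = 1/22284=0.00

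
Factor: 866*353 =2^1*353^1*433^1 = 305698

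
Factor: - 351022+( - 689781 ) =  - 1040803 = -1040803^1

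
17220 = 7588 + 9632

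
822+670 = 1492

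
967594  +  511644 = 1479238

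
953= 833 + 120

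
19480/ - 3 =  - 6494 + 2/3 = - 6493.33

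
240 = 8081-7841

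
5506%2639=228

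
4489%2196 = 97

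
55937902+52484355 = 108422257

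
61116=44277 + 16839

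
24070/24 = 12035/12 = 1002.92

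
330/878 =165/439=0.38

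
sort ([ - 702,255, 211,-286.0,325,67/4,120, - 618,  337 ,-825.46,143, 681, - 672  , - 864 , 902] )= [ - 864, - 825.46, - 702, - 672, - 618, - 286.0,67/4, 120,143,211,255,325, 337,681,  902 ] 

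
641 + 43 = 684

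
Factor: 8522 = 2^1*4261^1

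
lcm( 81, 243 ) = 243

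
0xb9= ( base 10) 185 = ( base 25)7A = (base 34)5f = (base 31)5u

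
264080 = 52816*5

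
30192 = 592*51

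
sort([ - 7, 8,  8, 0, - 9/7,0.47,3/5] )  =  [- 7,  -  9/7, 0,0.47 , 3/5, 8, 8]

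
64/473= 64/473 = 0.14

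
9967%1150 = 767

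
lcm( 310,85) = 5270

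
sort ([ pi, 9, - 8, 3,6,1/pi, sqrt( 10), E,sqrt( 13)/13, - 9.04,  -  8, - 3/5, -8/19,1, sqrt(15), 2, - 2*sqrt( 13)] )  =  [ - 9.04, - 8,  -  8, - 2*sqrt( 13 ), - 3/5, - 8/19, sqrt (13)/13, 1/pi,1, 2,  E,  3, pi,  sqrt(  10), sqrt( 15), 6, 9]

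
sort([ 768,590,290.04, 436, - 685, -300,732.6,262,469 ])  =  [ - 685,-300, 262,  290.04,436, 469,590, 732.6,768]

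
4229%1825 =579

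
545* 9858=5372610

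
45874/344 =133 + 61/172 = 133.35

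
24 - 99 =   -  75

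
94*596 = 56024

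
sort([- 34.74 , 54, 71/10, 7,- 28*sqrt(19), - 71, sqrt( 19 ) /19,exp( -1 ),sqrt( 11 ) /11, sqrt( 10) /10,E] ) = [ - 28 * sqrt(19), - 71, - 34.74, sqrt(19)/19, sqrt(11 ) /11, sqrt(10) /10,exp( - 1), E, 7 , 71/10,  54 ] 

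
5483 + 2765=8248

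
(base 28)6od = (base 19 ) EHC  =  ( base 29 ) 6BO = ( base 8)12415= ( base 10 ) 5389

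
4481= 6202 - 1721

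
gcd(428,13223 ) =1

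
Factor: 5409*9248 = 50022432  =  2^5*3^2*17^2*601^1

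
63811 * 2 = 127622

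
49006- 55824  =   - 6818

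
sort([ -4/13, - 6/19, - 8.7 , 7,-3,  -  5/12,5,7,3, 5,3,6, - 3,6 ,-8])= [ - 8.7 , - 8, - 3,  -  3, - 5/12, - 6/19, - 4/13,3,3, 5,  5,  6,  6,7 , 7]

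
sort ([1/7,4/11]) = [ 1/7,4/11]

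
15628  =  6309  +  9319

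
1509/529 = 2 + 451/529 = 2.85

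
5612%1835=107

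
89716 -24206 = 65510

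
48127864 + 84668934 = 132796798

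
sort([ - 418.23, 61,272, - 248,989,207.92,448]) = [-418.23, - 248,  61, 207.92,272, 448, 989]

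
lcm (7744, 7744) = 7744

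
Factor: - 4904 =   -  2^3*613^1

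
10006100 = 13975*716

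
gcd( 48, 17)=1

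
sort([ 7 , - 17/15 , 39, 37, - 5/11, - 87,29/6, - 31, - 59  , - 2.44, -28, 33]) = [ - 87, - 59 , - 31, - 28,  -  2.44, - 17/15,  -  5/11, 29/6, 7,33, 37, 39]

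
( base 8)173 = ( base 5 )443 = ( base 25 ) 4n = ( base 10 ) 123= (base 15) 83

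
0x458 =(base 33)10n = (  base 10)1112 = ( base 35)vr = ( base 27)1e5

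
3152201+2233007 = 5385208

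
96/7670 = 48/3835 = 0.01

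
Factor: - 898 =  - 2^1 * 449^1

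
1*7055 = 7055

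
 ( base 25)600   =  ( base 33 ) 3EL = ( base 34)38A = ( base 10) 3750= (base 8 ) 7246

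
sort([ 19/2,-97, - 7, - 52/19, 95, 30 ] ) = [-97, - 7, - 52/19 , 19/2, 30,95] 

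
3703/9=411 + 4/9 = 411.44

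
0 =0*341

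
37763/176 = 214+9/16 = 214.56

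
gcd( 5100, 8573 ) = 1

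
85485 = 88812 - 3327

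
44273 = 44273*1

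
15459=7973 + 7486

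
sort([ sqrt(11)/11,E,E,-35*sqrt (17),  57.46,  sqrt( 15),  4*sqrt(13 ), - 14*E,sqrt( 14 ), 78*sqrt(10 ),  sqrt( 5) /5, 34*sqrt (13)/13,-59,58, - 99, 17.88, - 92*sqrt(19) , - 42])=[ - 92*sqrt( 19), - 35*sqrt(17),  -  99,  -  59, - 42,- 14*E,sqrt(11 ) /11 , sqrt( 5)/5,E,E,sqrt(14 ), sqrt(15) , 34*sqrt ( 13)/13,4*sqrt( 13 ), 17.88,57.46,58,78* sqrt(10 )] 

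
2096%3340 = 2096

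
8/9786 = 4/4893 = 0.00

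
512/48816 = 32/3051 = 0.01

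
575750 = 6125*94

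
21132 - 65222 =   -  44090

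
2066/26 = 79 + 6/13 = 79.46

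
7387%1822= 99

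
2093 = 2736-643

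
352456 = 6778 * 52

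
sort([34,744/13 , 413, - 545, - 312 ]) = [ - 545,-312,34,744/13, 413 ]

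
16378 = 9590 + 6788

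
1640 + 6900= 8540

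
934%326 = 282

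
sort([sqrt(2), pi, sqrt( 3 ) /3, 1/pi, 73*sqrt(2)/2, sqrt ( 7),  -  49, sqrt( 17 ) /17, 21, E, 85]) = [ - 49,sqrt(17 ) /17, 1/pi , sqrt( 3)/3,  sqrt( 2), sqrt(7 ), E,pi, 21, 73*sqrt(2 )/2, 85] 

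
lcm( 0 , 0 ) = 0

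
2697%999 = 699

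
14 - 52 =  - 38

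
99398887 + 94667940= 194066827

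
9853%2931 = 1060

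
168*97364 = 16357152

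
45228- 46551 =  - 1323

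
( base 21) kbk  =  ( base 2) 10001101101111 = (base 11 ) 68A7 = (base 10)9071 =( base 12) 52bb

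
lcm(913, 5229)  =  57519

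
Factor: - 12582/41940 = -3/10 = -  2^( - 1)*3^1*5^( - 1 )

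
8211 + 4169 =12380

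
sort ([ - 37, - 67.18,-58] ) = [ - 67.18,  -  58, - 37 ]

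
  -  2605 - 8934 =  - 11539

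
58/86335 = 58/86335=0.00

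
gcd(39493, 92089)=1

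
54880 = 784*70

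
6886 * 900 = 6197400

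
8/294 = 4/147 = 0.03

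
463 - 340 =123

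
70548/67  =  1052 + 64/67 = 1052.96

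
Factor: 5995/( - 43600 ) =  -  11/80=   - 2^( - 4 )*5^ ( - 1 ) * 11^1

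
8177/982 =8 + 321/982 = 8.33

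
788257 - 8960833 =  - 8172576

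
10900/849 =12 +712/849 =12.84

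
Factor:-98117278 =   -  2^1*7^1*277^1 * 25301^1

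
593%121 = 109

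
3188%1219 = 750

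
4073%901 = 469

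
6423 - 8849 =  - 2426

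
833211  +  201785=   1034996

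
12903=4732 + 8171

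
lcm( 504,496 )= 31248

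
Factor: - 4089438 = - 2^1*3^2  *227191^1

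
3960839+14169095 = 18129934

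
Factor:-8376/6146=-2^2 * 3^1*7^(-1 )*349^1*439^( - 1)= -4188/3073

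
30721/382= 30721/382 = 80.42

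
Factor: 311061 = 3^1*103687^1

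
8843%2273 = 2024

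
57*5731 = 326667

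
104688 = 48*2181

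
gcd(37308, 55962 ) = 18654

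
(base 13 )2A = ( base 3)1100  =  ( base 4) 210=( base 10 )36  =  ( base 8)44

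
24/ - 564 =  - 1 + 45/47 = -0.04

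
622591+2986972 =3609563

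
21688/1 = 21688 = 21688.00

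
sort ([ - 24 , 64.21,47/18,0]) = [-24,  0, 47/18, 64.21]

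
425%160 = 105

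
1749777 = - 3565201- - 5314978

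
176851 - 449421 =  - 272570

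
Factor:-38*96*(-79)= 2^6*3^1*19^1*79^1=288192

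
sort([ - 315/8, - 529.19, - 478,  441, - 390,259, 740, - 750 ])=[ - 750, - 529.19, - 478,-390,  -  315/8, 259,441,740]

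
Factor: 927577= 7^1*132511^1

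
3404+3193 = 6597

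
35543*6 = 213258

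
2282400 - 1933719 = 348681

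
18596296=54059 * 344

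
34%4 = 2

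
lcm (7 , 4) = 28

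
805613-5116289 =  - 4310676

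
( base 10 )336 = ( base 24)e0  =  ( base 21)g0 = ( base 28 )c0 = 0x150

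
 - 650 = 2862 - 3512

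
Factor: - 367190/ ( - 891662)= 183595/445831 = 5^1*73^1*397^(-1)*503^1*1123^( - 1 ) 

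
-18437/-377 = 48 + 341/377=   48.90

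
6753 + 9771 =16524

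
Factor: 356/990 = 178/495 =2^1* 3^( - 2)*5^( - 1)*11^( - 1 )*89^1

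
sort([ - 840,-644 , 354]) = [-840 ,- 644,  354 ] 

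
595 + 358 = 953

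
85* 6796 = 577660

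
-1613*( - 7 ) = 11291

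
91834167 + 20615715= 112449882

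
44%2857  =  44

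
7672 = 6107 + 1565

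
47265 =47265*1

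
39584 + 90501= 130085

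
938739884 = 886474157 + 52265727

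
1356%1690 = 1356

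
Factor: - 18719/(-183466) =2^( - 1 )*18719^1*91733^( - 1) 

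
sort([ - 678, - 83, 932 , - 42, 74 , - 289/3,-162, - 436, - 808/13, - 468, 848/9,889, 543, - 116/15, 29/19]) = [ - 678, - 468, - 436 , - 162, - 289/3, - 83, - 808/13, -42, -116/15, 29/19, 74, 848/9, 543,889, 932 ]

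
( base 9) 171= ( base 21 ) 6J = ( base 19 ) 7c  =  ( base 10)145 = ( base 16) 91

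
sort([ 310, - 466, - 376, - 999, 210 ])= [ - 999,-466, - 376,210, 310] 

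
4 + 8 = 12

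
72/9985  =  72/9985 = 0.01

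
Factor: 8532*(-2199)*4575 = -2^2*3^5*5^2*61^1*79^1*733^1 = - 85835546100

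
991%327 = 10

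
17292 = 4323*4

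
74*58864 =4355936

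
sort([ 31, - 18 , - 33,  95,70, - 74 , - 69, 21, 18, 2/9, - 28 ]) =[-74, - 69, - 33, - 28, - 18, 2/9,18,21,31,70,95 ] 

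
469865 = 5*93973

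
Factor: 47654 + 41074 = 2^3*3^1*3697^1 = 88728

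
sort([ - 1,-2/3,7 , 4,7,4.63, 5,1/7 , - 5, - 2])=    [  -  5 , - 2, - 1, - 2/3,  1/7,4, 4.63,5,7,7]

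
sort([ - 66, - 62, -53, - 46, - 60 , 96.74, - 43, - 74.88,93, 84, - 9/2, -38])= [ - 74.88,-66,  -  62 , - 60, - 53, - 46, - 43, - 38, - 9/2, 84, 93, 96.74]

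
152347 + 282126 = 434473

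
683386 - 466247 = 217139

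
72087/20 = 3604 + 7/20 =3604.35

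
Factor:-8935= - 5^1*1787^1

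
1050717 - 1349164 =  - 298447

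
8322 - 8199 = 123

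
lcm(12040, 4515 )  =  36120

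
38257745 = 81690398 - 43432653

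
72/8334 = 4/463 =0.01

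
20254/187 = 20254/187 = 108.31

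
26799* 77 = 2063523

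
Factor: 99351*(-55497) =-5513682447 = - 3^3*7^1*13^1*19^1*83^1*1423^1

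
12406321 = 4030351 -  - 8375970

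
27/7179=9/2393=0.00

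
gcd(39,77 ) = 1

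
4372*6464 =28260608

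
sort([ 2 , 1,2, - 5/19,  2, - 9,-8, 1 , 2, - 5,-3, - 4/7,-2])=[ - 9 , - 8,-5,  -  3, - 2 , - 4/7, - 5/19,1,1,2 , 2, 2, 2]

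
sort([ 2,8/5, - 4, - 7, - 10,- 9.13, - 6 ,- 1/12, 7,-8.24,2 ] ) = [ - 10, - 9.13 , - 8.24, - 7, - 6, - 4, - 1/12,  8/5,2,2,7 ] 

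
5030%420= 410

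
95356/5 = 95356/5 = 19071.20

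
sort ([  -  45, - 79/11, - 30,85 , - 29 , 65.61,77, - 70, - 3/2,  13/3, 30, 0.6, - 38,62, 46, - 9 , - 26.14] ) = [-70, - 45, - 38,  -  30, - 29, - 26.14,-9, -79/11, - 3/2  ,  0.6,13/3, 30,46,62,65.61 , 77,85] 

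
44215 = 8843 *5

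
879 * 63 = 55377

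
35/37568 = 35/37568=0.00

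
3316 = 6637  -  3321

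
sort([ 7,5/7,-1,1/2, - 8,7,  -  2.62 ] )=[  -  8,-2.62,-1, 1/2, 5/7, 7,7 ]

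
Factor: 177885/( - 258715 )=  - 3^2*67^1* 877^( - 1 )  =  - 603/877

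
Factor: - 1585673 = -1585673^1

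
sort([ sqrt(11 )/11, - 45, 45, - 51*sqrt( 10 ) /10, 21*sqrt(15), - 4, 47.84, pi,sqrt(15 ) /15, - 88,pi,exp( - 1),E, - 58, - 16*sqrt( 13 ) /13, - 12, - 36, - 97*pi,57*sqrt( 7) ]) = [ - 97*pi  , -88, - 58,  -  45,-36,  -  51*sqrt( 10)/10, - 12,-16*sqrt( 13 )/13, - 4,sqrt (15)/15, sqrt( 11)/11,exp( - 1),E,pi, pi, 45,47.84, 21*sqrt( 15), 57 * sqrt( 7)] 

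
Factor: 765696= 2^8*3^1*997^1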